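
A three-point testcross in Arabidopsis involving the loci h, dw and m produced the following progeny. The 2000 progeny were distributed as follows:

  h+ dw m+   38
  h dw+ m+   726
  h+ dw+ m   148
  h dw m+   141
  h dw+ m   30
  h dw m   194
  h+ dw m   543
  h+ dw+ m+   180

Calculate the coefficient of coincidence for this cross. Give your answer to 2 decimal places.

The two most frequent reciprocal classes, h+ dw m and h dw+ m+, are the parental types, so the F1 was h+ dw m / h dw+ m+.
The two rarest classes, h+ dw m+ and h dw+ m, are the double crossovers. Comparing them with the parentals, only the m allele has switched, so m is the middle locus and the order is h – m – dw.
h–m: (374 + 68)/2000 = 0.2210; m–dw: (289 + 68)/2000 = 0.1785.
Expected DCO frequency = 0.2210 × 0.1785 ≈ 0.03945; observed = 68/2000 ≈ 0.03400.
Coefficient of coincidence = 0.03400/0.03945 ≈ 0.86.

0.86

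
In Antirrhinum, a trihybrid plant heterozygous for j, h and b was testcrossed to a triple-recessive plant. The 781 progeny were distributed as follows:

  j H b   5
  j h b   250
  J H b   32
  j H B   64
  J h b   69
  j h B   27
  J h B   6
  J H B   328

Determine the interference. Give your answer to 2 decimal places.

The two most frequent reciprocal classes, j h b and J H B, are the parental types, so the F1 was j h b / J H B.
The two rarest classes, j H b and J h B, are the double crossovers. Comparing them with the parentals, only the h allele has switched, so h is the middle locus and the order is b – h – j.
b–h: (59 + 11)/781 = 0.0896; h–j: (133 + 11)/781 = 0.1844.
Expected DCO frequency = 0.0896 × 0.1844 ≈ 0.01652; observed = 11/781 ≈ 0.01408.
Coefficient of coincidence = 0.01408/0.01652 ≈ 0.85; interference = 1 − 0.85 = 0.15.

0.15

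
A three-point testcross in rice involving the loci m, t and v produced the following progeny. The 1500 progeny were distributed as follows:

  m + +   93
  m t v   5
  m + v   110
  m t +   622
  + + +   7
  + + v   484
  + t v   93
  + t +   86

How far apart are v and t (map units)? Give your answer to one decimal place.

13.2 map units

The two most frequent reciprocal classes, + + v and m t +, are the parental types, so the F1 was + + v / m t +.
The two rarest classes, + + + and m t v, are the double crossovers. Comparing them with the parentals, only the v allele has switched, so v is the middle locus and the order is t – v – m.
Crossovers in the t–v interval produce the single-crossover classes + t v and m + + (93 + 93 = 186) plus the double crossovers (12).
RF(t–v) = (186 + 12) / 1500 = 198/1500 = 0.1320 → 13.2 map units.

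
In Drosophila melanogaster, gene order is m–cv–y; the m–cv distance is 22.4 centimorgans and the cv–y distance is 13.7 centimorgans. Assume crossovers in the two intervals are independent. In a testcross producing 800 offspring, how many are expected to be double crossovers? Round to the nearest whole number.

25

Map distances give recombination frequencies of 0.224 and 0.137 for the two intervals.
With no interference, expected double-crossover frequency = 0.224 × 0.137 = 0.03069.
Expected number = 0.03069 × 800 = 24.55 ≈ 25.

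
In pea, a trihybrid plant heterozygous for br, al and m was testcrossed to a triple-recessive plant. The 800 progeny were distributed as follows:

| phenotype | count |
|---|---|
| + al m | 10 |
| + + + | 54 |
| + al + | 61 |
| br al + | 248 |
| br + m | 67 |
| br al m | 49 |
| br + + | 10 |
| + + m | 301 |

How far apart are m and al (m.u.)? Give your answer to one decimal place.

The two most frequent reciprocal classes, + + m and br al +, are the parental types, so the F1 was + + m / br al +.
The two rarest classes, + al m and br + +, are the double crossovers. Comparing them with the parentals, only the al allele has switched, so al is the middle locus and the order is br – al – m.
Crossovers in the al–m interval produce the single-crossover classes + + + and br al m (54 + 49 = 103) plus the double crossovers (20).
RF(al–m) = (103 + 20) / 800 = 123/800 = 0.1537 → 15.4 m.u.

15.4 m.u.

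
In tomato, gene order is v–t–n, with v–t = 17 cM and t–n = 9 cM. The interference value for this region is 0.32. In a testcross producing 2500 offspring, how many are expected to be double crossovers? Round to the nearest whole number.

Map distances give recombination frequencies of 0.170 and 0.090 for the two intervals.
With interference 0.32 (so coincidence = 0.68), expected double-crossover frequency = 0.170 × 0.090 × 0.68 = 0.01040.
Expected number = 0.01040 × 2500 = 26.01 ≈ 26.

26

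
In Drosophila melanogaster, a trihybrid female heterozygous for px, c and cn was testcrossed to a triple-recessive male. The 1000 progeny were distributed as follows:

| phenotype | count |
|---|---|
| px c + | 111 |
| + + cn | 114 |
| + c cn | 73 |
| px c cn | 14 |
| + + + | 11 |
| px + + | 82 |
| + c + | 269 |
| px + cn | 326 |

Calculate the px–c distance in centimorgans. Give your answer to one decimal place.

25.0 centimorgans

The two most frequent reciprocal classes, + c + and px + cn, are the parental types, so the F1 was + c + / px + cn.
The two rarest classes, + + + and px c cn, are the double crossovers. Comparing them with the parentals, only the c allele has switched, so c is the middle locus and the order is cn – c – px.
Crossovers in the c–px interval produce the single-crossover classes px c + and + + cn (111 + 114 = 225) plus the double crossovers (25).
RF(c–px) = (225 + 25) / 1000 = 250/1000 = 0.2500 → 25.0 centimorgans.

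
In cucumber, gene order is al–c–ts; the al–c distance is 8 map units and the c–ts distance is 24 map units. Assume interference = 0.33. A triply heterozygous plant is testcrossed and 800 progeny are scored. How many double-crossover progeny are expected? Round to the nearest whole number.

Map distances give recombination frequencies of 0.080 and 0.240 for the two intervals.
With interference 0.33 (so coincidence = 0.67), expected double-crossover frequency = 0.080 × 0.240 × 0.67 = 0.01286.
Expected number = 0.01286 × 800 = 10.29 ≈ 10.

10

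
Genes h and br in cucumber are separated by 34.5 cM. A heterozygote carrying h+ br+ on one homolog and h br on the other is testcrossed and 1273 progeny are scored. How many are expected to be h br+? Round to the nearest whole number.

A map distance of 34.5 cM corresponds to a recombination frequency of 0.345.
The F1 is h+ br+ / h br, so h br+ is a recombinant gamete class with expected frequency r/2 = 0.345/2 = 0.1725.
Expected number = 0.1725 × 1273 = 219.59 ≈ 220.

220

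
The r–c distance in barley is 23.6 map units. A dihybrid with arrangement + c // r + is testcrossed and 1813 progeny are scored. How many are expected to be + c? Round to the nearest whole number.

A map distance of 23.6 map units corresponds to a recombination frequency of 0.236.
The F1 is + c / r +, so + c is a parental gamete class with expected frequency (1 − r)/2 = 0.764/2 = 0.3820.
Expected number = 0.3820 × 1813 = 692.57 ≈ 693.

693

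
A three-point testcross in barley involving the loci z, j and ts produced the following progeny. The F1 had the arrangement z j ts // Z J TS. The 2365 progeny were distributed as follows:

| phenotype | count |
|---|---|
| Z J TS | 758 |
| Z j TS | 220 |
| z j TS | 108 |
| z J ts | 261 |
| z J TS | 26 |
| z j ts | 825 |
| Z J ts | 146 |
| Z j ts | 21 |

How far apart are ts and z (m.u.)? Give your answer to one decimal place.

12.7 m.u.

The two rarest classes, Z j ts and z J TS, are the double crossovers. Comparing them with the parentals, only the z allele has switched, so z is the middle locus and the order is ts – z – j.
Crossovers in the ts–z interval produce the single-crossover classes z j TS and Z J ts (108 + 146 = 254) plus the double crossovers (47).
RF(ts–z) = (254 + 47) / 2365 = 301/2365 = 0.1273 → 12.7 m.u.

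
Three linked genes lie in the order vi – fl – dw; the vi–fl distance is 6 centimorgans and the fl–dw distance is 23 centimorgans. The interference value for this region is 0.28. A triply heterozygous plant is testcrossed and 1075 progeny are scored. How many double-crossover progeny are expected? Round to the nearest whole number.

Map distances give recombination frequencies of 0.060 and 0.230 for the two intervals.
With interference 0.28 (so coincidence = 0.72), expected double-crossover frequency = 0.060 × 0.230 × 0.72 = 0.00994.
Expected number = 0.00994 × 1075 = 10.68 ≈ 11.

11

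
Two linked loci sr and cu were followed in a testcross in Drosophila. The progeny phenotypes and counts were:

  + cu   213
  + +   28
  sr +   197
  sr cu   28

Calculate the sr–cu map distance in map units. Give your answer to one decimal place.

The two most frequent classes, + cu (213) and sr + (197), are the parental types, so the F1 was + cu / sr +.
The recombinant classes are + + and sr cu: 28 + 28 = 56.
Recombination frequency = 56/466 = 0.1202 ≈ 12.0%, i.e. 12.0 map units.

12.0 map units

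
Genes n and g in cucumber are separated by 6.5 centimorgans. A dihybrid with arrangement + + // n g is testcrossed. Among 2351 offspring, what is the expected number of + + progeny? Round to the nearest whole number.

1099

A map distance of 6.5 centimorgans corresponds to a recombination frequency of 0.065.
The F1 is + + / n g, so + + is a parental gamete class with expected frequency (1 − r)/2 = 0.935/2 = 0.4675.
Expected number = 0.4675 × 2351 = 1099.09 ≈ 1099.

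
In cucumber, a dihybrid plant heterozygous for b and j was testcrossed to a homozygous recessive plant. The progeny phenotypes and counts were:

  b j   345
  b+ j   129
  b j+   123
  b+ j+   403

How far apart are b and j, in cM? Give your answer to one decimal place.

25.2 cM

The two most frequent classes, b+ j+ (403) and b j (345), are the parental types, so the F1 was b+ j+ / b j.
The recombinant classes are b+ j and b j+: 129 + 123 = 252.
Recombination frequency = 252/1000 = 0.2520 ≈ 25.2%, i.e. 25.2 cM.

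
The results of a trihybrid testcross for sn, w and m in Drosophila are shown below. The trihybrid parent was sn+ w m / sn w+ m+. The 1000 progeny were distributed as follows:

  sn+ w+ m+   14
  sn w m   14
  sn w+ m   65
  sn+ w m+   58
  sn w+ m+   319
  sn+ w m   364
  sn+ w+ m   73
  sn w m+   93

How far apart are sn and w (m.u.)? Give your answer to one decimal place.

The two rarest classes, sn w m and sn+ w+ m+, are the double crossovers. Comparing them with the parentals, only the sn allele has switched, so sn is the middle locus and the order is m – sn – w.
Crossovers in the sn–w interval produce the single-crossover classes sn+ w+ m and sn w m+ (73 + 93 = 166) plus the double crossovers (28).
RF(sn–w) = (166 + 28) / 1000 = 194/1000 = 0.1940 → 19.4 m.u.

19.4 m.u.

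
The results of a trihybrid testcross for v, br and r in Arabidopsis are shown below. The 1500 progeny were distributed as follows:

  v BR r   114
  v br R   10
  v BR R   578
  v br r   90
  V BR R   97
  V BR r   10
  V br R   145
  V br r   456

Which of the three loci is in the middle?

br

The two most frequent reciprocal classes, V br r and v BR R, are the parental types, so the F1 was V br r / v BR R.
The two rarest classes, V BR r and v br R, are the double crossovers. Comparing them with the parentals, only the br allele has switched, so br is the middle locus and the order is r – br – v.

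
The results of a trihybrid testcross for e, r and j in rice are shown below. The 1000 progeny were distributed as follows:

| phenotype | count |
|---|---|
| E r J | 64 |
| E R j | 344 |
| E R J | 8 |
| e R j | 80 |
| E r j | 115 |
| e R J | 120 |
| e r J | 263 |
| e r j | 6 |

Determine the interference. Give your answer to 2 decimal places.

The two most frequent reciprocal classes, E R j and e r J, are the parental types, so the F1 was E R j / e r J.
The two rarest classes, E R J and e r j, are the double crossovers. Comparing them with the parentals, only the j allele has switched, so j is the middle locus and the order is e – j – r.
e–j: (144 + 14)/1000 = 0.1580; j–r: (235 + 14)/1000 = 0.2490.
Expected DCO frequency = 0.1580 × 0.2490 ≈ 0.03934; observed = 14/1000 ≈ 0.01400.
Coefficient of coincidence = 0.01400/0.03934 ≈ 0.36; interference = 1 − 0.36 = 0.64.

0.64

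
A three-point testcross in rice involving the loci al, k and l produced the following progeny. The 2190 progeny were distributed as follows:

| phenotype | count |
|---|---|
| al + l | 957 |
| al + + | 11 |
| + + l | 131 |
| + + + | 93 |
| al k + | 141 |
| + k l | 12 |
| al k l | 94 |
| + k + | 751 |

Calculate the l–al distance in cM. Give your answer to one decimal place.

The two most frequent reciprocal classes, + k + and al + l, are the parental types, so the F1 was + k + / al + l.
The two rarest classes, + k l and al + +, are the double crossovers. Comparing them with the parentals, only the l allele has switched, so l is the middle locus and the order is al – l – k.
Crossovers in the al–l interval produce the single-crossover classes al k + and + + l (141 + 131 = 272) plus the double crossovers (23).
RF(al–l) = (272 + 23) / 2190 = 295/2190 = 0.1347 → 13.5 cM.

13.5 cM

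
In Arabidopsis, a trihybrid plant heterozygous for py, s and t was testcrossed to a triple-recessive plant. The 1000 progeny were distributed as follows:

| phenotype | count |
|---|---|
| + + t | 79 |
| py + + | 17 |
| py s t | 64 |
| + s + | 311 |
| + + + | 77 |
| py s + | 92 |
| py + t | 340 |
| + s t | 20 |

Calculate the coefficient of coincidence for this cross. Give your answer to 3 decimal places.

0.999

The two most frequent reciprocal classes, py + t and + s +, are the parental types, so the F1 was py + t / + s +.
The two rarest classes, py + + and + s t, are the double crossovers. Comparing them with the parentals, only the t allele has switched, so t is the middle locus and the order is s – t – py.
s–t: (141 + 37)/1000 = 0.1780; t–py: (171 + 37)/1000 = 0.2080.
Expected DCO frequency = 0.1780 × 0.2080 ≈ 0.03702; observed = 37/1000 ≈ 0.03700.
Coefficient of coincidence = 0.03700/0.03702 ≈ 0.999.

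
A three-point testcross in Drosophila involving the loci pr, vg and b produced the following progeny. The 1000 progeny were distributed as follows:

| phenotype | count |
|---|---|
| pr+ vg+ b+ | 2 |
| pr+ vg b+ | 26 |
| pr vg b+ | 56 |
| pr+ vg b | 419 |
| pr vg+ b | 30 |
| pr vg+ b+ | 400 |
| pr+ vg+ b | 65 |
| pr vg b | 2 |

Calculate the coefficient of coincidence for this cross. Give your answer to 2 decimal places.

0.53

The two most frequent reciprocal classes, pr vg+ b+ and pr+ vg b, are the parental types, so the F1 was pr vg+ b+ / pr+ vg b.
The two rarest classes, pr+ vg+ b+ and pr vg b, are the double crossovers. Comparing them with the parentals, only the pr allele has switched, so pr is the middle locus and the order is b – pr – vg.
b–pr: (56 + 4)/1000 = 0.0600; pr–vg: (121 + 4)/1000 = 0.1250.
Expected DCO frequency = 0.0600 × 0.1250 ≈ 0.00750; observed = 4/1000 ≈ 0.00400.
Coefficient of coincidence = 0.00400/0.00750 ≈ 0.53.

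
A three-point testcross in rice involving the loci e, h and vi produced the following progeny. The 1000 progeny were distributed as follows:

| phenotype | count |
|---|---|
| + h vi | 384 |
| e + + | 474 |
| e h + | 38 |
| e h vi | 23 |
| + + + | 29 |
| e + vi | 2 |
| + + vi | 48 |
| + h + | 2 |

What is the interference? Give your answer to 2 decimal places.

0.21

The two most frequent reciprocal classes, + h vi and e + +, are the parental types, so the F1 was + h vi / e + +.
The two rarest classes, + h + and e + vi, are the double crossovers. Comparing them with the parentals, only the vi allele has switched, so vi is the middle locus and the order is h – vi – e.
h–vi: (86 + 4)/1000 = 0.0900; vi–e: (52 + 4)/1000 = 0.0560.
Expected DCO frequency = 0.0900 × 0.0560 ≈ 0.00504; observed = 4/1000 ≈ 0.00400.
Coefficient of coincidence = 0.00400/0.00504 ≈ 0.79; interference = 1 − 0.79 = 0.21.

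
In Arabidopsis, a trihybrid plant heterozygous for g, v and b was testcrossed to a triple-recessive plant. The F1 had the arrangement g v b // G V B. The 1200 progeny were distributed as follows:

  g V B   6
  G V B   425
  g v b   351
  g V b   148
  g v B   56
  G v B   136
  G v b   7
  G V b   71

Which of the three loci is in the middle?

The two rarest classes, G v b and g V B, are the double crossovers. Comparing them with the parentals, only the g allele has switched, so g is the middle locus and the order is b – g – v.

g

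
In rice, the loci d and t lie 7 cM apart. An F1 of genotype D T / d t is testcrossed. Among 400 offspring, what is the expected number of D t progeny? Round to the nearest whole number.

A map distance of 7 cM corresponds to a recombination frequency of 0.070.
The F1 is D T / d t, so D t is a recombinant gamete class with expected frequency r/2 = 0.070/2 = 0.0350.
Expected number = 0.0350 × 400 = 14.00 ≈ 14.

14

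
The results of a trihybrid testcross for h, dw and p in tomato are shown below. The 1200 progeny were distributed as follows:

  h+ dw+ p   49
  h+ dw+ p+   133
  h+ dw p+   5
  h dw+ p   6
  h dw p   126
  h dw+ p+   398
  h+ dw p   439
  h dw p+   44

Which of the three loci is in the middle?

p

The two most frequent reciprocal classes, h+ dw p and h dw+ p+, are the parental types, so the F1 was h+ dw p / h dw+ p+.
The two rarest classes, h+ dw p+ and h dw+ p, are the double crossovers. Comparing them with the parentals, only the p allele has switched, so p is the middle locus and the order is h – p – dw.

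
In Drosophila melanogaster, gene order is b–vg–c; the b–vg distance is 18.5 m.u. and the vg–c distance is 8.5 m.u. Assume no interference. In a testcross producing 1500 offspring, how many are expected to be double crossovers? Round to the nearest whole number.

24

Map distances give recombination frequencies of 0.185 and 0.085 for the two intervals.
With no interference, expected double-crossover frequency = 0.185 × 0.085 = 0.01572.
Expected number = 0.01572 × 1500 = 23.59 ≈ 24.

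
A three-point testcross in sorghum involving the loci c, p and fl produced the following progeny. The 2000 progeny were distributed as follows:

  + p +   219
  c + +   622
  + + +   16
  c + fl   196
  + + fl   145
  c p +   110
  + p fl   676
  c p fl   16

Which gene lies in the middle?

The two most frequent reciprocal classes, c + + and + p fl, are the parental types, so the F1 was c + + / + p fl.
The two rarest classes, + + + and c p fl, are the double crossovers. Comparing them with the parentals, only the c allele has switched, so c is the middle locus and the order is p – c – fl.

c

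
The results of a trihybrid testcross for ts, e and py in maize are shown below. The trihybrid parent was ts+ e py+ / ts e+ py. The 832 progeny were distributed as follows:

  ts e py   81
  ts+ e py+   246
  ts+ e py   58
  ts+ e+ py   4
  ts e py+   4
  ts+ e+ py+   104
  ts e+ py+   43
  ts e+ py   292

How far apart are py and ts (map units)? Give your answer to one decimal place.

13.1 map units

The two rarest classes, ts e py+ and ts+ e+ py, are the double crossovers. Comparing them with the parentals, only the ts allele has switched, so ts is the middle locus and the order is py – ts – e.
Crossovers in the py–ts interval produce the single-crossover classes ts+ e py and ts e+ py+ (58 + 43 = 101) plus the double crossovers (8).
RF(py–ts) = (101 + 8) / 832 = 109/832 = 0.1310 → 13.1 map units.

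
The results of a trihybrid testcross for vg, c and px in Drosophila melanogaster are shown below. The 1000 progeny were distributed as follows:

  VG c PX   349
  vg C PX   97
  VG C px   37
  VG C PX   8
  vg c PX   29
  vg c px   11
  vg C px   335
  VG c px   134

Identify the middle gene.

c

The two most frequent reciprocal classes, vg C px and VG c PX, are the parental types, so the F1 was vg C px / VG c PX.
The two rarest classes, vg c px and VG C PX, are the double crossovers. Comparing them with the parentals, only the c allele has switched, so c is the middle locus and the order is vg – c – px.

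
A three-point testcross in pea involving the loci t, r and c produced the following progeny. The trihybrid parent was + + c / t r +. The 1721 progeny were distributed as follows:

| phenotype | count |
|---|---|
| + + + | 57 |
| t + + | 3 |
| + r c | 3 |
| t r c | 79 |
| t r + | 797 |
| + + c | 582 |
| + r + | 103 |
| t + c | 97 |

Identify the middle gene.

r

The two rarest classes, + r c and t + +, are the double crossovers. Comparing them with the parentals, only the r allele has switched, so r is the middle locus and the order is c – r – t.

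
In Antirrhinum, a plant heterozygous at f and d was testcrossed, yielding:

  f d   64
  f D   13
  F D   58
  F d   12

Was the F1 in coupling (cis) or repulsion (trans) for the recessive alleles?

cis

The two most frequent classes are F D (58) and f d (64); these are the parental (non-recombinant) types.
So the F1 carried F D on one chromosome and f d on the other — the recessive alleles are on the same chromosome (cis / coupling).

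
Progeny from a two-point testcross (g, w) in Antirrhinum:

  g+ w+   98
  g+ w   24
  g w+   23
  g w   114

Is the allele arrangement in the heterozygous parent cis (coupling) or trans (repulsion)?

The two most frequent classes are g+ w+ (98) and g w (114); these are the parental (non-recombinant) types.
So the F1 carried g+ w+ on one chromosome and g w on the other — the recessive alleles are on the same chromosome (cis / coupling).

cis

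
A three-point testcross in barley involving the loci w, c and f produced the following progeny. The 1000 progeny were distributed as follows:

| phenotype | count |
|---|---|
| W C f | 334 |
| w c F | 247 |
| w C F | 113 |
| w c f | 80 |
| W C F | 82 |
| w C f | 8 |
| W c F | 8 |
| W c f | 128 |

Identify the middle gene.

w

The two most frequent reciprocal classes, w c F and W C f, are the parental types, so the F1 was w c F / W C f.
The two rarest classes, W c F and w C f, are the double crossovers. Comparing them with the parentals, only the w allele has switched, so w is the middle locus and the order is c – w – f.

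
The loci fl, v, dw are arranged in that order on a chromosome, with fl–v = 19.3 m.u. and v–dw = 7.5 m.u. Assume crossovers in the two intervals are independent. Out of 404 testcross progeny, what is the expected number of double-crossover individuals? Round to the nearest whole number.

Map distances give recombination frequencies of 0.193 and 0.075 for the two intervals.
With no interference, expected double-crossover frequency = 0.193 × 0.075 = 0.01448.
Expected number = 0.01448 × 404 = 5.85 ≈ 6.

6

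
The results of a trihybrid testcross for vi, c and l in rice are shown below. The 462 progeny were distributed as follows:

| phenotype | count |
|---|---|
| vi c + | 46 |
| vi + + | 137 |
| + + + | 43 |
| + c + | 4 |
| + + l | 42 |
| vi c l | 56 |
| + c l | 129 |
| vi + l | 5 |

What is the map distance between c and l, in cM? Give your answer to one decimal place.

The two most frequent reciprocal classes, vi + + and + c l, are the parental types, so the F1 was vi + + / + c l.
The two rarest classes, vi + l and + c +, are the double crossovers. Comparing them with the parentals, only the l allele has switched, so l is the middle locus and the order is vi – l – c.
Crossovers in the l–c interval produce the single-crossover classes vi c + and + + l (46 + 42 = 88) plus the double crossovers (9).
RF(l–c) = (88 + 9) / 462 = 97/462 = 0.2100 → 21.0 cM.

21.0 cM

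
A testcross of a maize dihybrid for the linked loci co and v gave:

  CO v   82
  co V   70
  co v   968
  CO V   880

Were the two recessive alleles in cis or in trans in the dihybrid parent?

cis

The two most frequent classes are CO V (880) and co v (968); these are the parental (non-recombinant) types.
So the F1 carried CO V on one chromosome and co v on the other — the recessive alleles are on the same chromosome (cis / coupling).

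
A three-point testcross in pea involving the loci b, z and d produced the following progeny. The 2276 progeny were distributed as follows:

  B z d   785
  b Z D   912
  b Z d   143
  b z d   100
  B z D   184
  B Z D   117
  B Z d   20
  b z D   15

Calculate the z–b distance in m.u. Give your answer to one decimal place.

11.1 m.u.

The two most frequent reciprocal classes, b Z D and B z d, are the parental types, so the F1 was b Z D / B z d.
The two rarest classes, b z D and B Z d, are the double crossovers. Comparing them with the parentals, only the z allele has switched, so z is the middle locus and the order is d – z – b.
Crossovers in the z–b interval produce the single-crossover classes B Z D and b z d (117 + 100 = 217) plus the double crossovers (35).
RF(z–b) = (217 + 35) / 2276 = 252/2276 = 0.1107 → 11.1 m.u.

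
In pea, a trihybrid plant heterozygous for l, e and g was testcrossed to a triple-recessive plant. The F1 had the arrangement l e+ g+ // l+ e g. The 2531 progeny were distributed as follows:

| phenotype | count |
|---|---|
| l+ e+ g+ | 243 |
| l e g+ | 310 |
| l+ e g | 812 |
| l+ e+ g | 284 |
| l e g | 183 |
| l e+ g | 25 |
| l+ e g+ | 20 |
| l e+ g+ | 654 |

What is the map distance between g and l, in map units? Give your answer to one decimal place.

The two rarest classes, l e+ g and l+ e g+, are the double crossovers. Comparing them with the parentals, only the g allele has switched, so g is the middle locus and the order is e – g – l.
Crossovers in the g–l interval produce the single-crossover classes l+ e+ g+ and l e g (243 + 183 = 426) plus the double crossovers (45).
RF(g–l) = (426 + 45) / 2531 = 471/2531 = 0.1861 → 18.6 map units.

18.6 map units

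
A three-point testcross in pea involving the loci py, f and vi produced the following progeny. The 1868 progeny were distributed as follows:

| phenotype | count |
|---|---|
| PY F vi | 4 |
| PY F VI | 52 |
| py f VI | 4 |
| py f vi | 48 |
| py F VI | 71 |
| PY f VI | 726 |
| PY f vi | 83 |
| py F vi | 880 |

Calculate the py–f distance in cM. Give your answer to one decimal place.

The two most frequent reciprocal classes, py F vi and PY f VI, are the parental types, so the F1 was py F vi / PY f VI.
The two rarest classes, PY F vi and py f VI, are the double crossovers. Comparing them with the parentals, only the py allele has switched, so py is the middle locus and the order is f – py – vi.
Crossovers in the f–py interval produce the single-crossover classes py f vi and PY F VI (48 + 52 = 100) plus the double crossovers (8).
RF(f–py) = (100 + 8) / 1868 = 108/1868 = 0.0578 → 5.8 cM.

5.8 cM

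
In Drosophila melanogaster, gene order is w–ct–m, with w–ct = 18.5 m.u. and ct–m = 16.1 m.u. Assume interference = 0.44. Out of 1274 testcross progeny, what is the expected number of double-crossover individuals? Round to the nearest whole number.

21

Map distances give recombination frequencies of 0.185 and 0.161 for the two intervals.
With interference 0.44 (so coincidence = 0.56), expected double-crossover frequency = 0.185 × 0.161 × 0.56 = 0.01668.
Expected number = 0.01668 × 1274 = 21.25 ≈ 21.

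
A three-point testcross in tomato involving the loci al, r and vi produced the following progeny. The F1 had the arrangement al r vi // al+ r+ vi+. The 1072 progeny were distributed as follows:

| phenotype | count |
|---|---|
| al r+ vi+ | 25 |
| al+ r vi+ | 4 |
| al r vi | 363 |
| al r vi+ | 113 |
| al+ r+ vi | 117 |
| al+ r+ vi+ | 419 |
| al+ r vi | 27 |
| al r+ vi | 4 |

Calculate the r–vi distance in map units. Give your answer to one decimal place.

The two rarest classes, al r+ vi and al+ r vi+, are the double crossovers. Comparing them with the parentals, only the r allele has switched, so r is the middle locus and the order is al – r – vi.
Crossovers in the r–vi interval produce the single-crossover classes al r vi+ and al+ r+ vi (113 + 117 = 230) plus the double crossovers (8).
RF(r–vi) = (230 + 8) / 1072 = 238/1072 = 0.2220 → 22.2 map units.

22.2 map units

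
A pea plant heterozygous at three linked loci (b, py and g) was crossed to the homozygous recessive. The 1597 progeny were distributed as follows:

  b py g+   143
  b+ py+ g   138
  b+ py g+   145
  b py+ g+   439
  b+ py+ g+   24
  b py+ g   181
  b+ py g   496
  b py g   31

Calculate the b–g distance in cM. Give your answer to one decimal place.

The two most frequent reciprocal classes, b py+ g+ and b+ py g, are the parental types, so the F1 was b py+ g+ / b+ py g.
The two rarest classes, b+ py+ g+ and b py g, are the double crossovers. Comparing them with the parentals, only the b allele has switched, so b is the middle locus and the order is g – b – py.
Crossovers in the g–b interval produce the single-crossover classes b py+ g and b+ py g+ (181 + 145 = 326) plus the double crossovers (55).
RF(g–b) = (326 + 55) / 1597 = 381/1597 = 0.2386 → 23.9 cM.

23.9 cM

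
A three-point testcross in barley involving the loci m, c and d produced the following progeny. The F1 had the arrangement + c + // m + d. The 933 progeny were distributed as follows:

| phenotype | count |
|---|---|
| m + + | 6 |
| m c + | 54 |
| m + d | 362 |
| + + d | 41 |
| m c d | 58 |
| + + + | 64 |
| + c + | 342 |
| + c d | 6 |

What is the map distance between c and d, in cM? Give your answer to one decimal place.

The two rarest classes, + c d and m + +, are the double crossovers. Comparing them with the parentals, only the d allele has switched, so d is the middle locus and the order is c – d – m.
Crossovers in the c–d interval produce the single-crossover classes + + + and m c d (64 + 58 = 122) plus the double crossovers (12).
RF(c–d) = (122 + 12) / 933 = 134/933 = 0.1436 → 14.4 cM.

14.4 cM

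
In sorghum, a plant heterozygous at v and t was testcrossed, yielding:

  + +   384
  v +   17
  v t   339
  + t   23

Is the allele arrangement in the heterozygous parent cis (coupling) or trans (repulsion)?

The two most frequent classes are + + (384) and v t (339); these are the parental (non-recombinant) types.
So the F1 carried + + on one chromosome and v t on the other — the recessive alleles are on the same chromosome (cis / coupling).

cis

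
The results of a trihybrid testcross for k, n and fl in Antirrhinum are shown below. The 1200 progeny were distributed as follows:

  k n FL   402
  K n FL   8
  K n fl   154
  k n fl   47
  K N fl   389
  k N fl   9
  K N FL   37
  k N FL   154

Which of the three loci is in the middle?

The two most frequent reciprocal classes, K N fl and k n FL, are the parental types, so the F1 was K N fl / k n FL.
The two rarest classes, k N fl and K n FL, are the double crossovers. Comparing them with the parentals, only the k allele has switched, so k is the middle locus and the order is fl – k – n.

k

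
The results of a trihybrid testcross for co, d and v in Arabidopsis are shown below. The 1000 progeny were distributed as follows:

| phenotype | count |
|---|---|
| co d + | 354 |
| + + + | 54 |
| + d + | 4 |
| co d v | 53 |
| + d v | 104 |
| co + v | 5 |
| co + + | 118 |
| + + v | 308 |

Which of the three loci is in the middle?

co

The two most frequent reciprocal classes, + + v and co d +, are the parental types, so the F1 was + + v / co d +.
The two rarest classes, co + v and + d +, are the double crossovers. Comparing them with the parentals, only the co allele has switched, so co is the middle locus and the order is d – co – v.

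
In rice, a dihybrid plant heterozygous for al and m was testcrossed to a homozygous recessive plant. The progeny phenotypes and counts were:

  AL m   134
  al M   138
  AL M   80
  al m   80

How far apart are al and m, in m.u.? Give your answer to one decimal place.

37.0 m.u.

The two most frequent classes, AL m (134) and al M (138), are the parental types, so the F1 was AL m / al M.
The recombinant classes are AL M and al m: 80 + 80 = 160.
Recombination frequency = 160/432 = 0.3704 ≈ 37.0%, i.e. 37.0 m.u.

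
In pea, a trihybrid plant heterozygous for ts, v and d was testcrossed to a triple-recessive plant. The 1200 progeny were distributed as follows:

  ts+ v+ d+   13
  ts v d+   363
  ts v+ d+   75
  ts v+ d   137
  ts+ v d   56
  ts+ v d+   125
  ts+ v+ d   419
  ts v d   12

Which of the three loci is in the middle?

The two most frequent reciprocal classes, ts+ v+ d and ts v d+, are the parental types, so the F1 was ts+ v+ d / ts v d+.
The two rarest classes, ts+ v+ d+ and ts v d, are the double crossovers. Comparing them with the parentals, only the d allele has switched, so d is the middle locus and the order is v – d – ts.

d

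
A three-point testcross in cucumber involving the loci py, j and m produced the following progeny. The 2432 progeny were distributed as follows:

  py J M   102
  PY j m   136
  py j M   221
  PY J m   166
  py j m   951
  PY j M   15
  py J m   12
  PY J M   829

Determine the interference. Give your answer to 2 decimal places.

0.40

The two most frequent reciprocal classes, PY J M and py j m, are the parental types, so the F1 was PY J M / py j m.
The two rarest classes, PY j M and py J m, are the double crossovers. Comparing them with the parentals, only the j allele has switched, so j is the middle locus and the order is m – j – py.
m–j: (387 + 27)/2432 = 0.1702; j–py: (238 + 27)/2432 = 0.1090.
Expected DCO frequency = 0.1702 × 0.1090 ≈ 0.01855; observed = 27/2432 ≈ 0.01110.
Coefficient of coincidence = 0.01110/0.01855 ≈ 0.60; interference = 1 − 0.60 = 0.40.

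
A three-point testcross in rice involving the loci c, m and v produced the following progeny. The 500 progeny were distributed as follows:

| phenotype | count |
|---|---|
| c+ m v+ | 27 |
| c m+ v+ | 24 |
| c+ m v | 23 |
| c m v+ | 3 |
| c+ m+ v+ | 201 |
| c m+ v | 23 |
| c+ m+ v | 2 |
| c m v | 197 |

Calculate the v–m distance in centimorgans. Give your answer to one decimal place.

The two most frequent reciprocal classes, c m v and c+ m+ v+, are the parental types, so the F1 was c m v / c+ m+ v+.
The two rarest classes, c m v+ and c+ m+ v, are the double crossovers. Comparing them with the parentals, only the v allele has switched, so v is the middle locus and the order is m – v – c.
Crossovers in the m–v interval produce the single-crossover classes c m+ v and c+ m v+ (23 + 27 = 50) plus the double crossovers (5).
RF(m–v) = (50 + 5) / 500 = 55/500 = 0.1100 → 11.0 centimorgans.

11.0 centimorgans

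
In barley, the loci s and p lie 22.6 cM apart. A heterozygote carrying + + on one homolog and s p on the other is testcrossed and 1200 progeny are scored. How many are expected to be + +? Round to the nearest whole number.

A map distance of 22.6 cM corresponds to a recombination frequency of 0.226.
The F1 is + + / s p, so + + is a parental gamete class with expected frequency (1 − r)/2 = 0.774/2 = 0.3870.
Expected number = 0.3870 × 1200 = 464.40 ≈ 464.

464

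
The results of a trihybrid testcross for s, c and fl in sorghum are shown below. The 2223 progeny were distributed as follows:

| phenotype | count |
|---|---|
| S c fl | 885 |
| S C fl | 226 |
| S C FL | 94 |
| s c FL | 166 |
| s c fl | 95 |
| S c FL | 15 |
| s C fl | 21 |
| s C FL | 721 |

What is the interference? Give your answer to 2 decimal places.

The two most frequent reciprocal classes, s C FL and S c fl, are the parental types, so the F1 was s C FL / S c fl.
The two rarest classes, s C fl and S c FL, are the double crossovers. Comparing them with the parentals, only the fl allele has switched, so fl is the middle locus and the order is c – fl – s.
c–fl: (392 + 36)/2223 = 0.1925; fl–s: (189 + 36)/2223 = 0.1012.
Expected DCO frequency = 0.1925 × 0.1012 ≈ 0.01948; observed = 36/2223 ≈ 0.01619.
Coefficient of coincidence = 0.01619/0.01948 ≈ 0.83; interference = 1 − 0.83 = 0.17.

0.17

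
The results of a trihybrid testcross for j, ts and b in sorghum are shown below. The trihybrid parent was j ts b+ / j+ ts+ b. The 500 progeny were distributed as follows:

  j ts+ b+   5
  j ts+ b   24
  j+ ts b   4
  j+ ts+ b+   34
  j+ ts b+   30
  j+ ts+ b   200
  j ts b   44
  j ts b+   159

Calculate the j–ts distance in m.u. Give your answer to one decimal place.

The two rarest classes, j ts+ b+ and j+ ts b, are the double crossovers. Comparing them with the parentals, only the ts allele has switched, so ts is the middle locus and the order is j – ts – b.
Crossovers in the j–ts interval produce the single-crossover classes j+ ts b+ and j ts+ b (30 + 24 = 54) plus the double crossovers (9).
RF(j–ts) = (54 + 9) / 500 = 63/500 = 0.1260 → 12.6 m.u.

12.6 m.u.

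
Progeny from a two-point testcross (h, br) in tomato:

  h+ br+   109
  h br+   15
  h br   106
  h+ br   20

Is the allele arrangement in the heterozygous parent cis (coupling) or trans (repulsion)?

cis

The two most frequent classes are h+ br+ (109) and h br (106); these are the parental (non-recombinant) types.
So the F1 carried h+ br+ on one chromosome and h br on the other — the recessive alleles are on the same chromosome (cis / coupling).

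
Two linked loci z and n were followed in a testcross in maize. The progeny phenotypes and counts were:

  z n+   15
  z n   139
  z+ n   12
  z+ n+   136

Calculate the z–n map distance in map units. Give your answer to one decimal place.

8.9 map units

The two most frequent classes, z+ n+ (136) and z n (139), are the parental types, so the F1 was z+ n+ / z n.
The recombinant classes are z+ n and z n+: 12 + 15 = 27.
Recombination frequency = 27/302 = 0.0894 ≈ 8.9%, i.e. 8.9 map units.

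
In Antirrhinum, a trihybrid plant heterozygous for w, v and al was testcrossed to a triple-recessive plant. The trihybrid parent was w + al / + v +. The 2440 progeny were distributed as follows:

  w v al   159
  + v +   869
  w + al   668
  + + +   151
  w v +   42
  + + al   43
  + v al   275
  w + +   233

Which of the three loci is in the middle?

The two rarest classes, + + al and w v +, are the double crossovers. Comparing them with the parentals, only the w allele has switched, so w is the middle locus and the order is al – w – v.

w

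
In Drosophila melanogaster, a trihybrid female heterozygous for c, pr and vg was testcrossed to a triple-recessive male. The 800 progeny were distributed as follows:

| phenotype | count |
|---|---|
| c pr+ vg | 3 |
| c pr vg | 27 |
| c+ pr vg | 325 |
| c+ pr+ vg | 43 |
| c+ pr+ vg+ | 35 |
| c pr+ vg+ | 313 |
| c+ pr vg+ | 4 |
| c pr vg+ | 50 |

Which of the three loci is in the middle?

vg

The two most frequent reciprocal classes, c pr+ vg+ and c+ pr vg, are the parental types, so the F1 was c pr+ vg+ / c+ pr vg.
The two rarest classes, c pr+ vg and c+ pr vg+, are the double crossovers. Comparing them with the parentals, only the vg allele has switched, so vg is the middle locus and the order is pr – vg – c.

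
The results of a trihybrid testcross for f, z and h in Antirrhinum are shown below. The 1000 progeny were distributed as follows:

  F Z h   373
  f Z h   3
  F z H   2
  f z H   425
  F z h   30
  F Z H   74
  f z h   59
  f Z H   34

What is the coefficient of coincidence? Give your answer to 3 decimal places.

The two most frequent reciprocal classes, f z H and F Z h, are the parental types, so the F1 was f z H / F Z h.
The two rarest classes, F z H and f Z h, are the double crossovers. Comparing them with the parentals, only the f allele has switched, so f is the middle locus and the order is z – f – h.
z–f: (64 + 5)/1000 = 0.0690; f–h: (133 + 5)/1000 = 0.1380.
Expected DCO frequency = 0.0690 × 0.1380 ≈ 0.00952; observed = 5/1000 ≈ 0.00500.
Coefficient of coincidence = 0.00500/0.00952 ≈ 0.525.

0.525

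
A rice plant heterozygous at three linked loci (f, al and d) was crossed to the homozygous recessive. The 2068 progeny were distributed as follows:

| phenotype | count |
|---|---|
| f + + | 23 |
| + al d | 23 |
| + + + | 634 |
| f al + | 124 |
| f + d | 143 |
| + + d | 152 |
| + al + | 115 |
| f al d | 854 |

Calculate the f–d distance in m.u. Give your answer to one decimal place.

The two most frequent reciprocal classes, f al d and + + +, are the parental types, so the F1 was f al d / + + +.
The two rarest classes, + al d and f + +, are the double crossovers. Comparing them with the parentals, only the f allele has switched, so f is the middle locus and the order is d – f – al.
Crossovers in the d–f interval produce the single-crossover classes f al + and + + d (124 + 152 = 276) plus the double crossovers (46).
RF(d–f) = (276 + 46) / 2068 = 322/2068 = 0.1557 → 15.6 m.u.

15.6 m.u.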